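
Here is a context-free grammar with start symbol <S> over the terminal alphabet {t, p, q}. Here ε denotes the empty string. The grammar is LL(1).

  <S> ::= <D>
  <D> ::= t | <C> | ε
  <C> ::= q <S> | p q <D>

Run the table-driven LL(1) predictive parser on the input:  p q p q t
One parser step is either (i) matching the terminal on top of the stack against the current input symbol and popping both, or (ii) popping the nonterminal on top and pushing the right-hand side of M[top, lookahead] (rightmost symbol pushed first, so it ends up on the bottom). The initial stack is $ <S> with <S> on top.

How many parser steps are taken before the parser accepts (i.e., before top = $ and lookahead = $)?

      Stack      Input        Action
   1  $ <S>      p q p q t $  expand <S> ::= <D>
   2  $ <D>      p q p q t $  expand <D> ::= <C>
   3  $ <C>      p q p q t $  expand <C> ::= p q <D>
   4  $ <D> q p  p q p q t $  match p
   5  $ <D> q    q p q t $    match q
   6  $ <D>      p q t $      expand <D> ::= <C>
   7  $ <C>      p q t $      expand <C> ::= p q <D>
   8  $ <D> q p  p q t $      match p
   9  $ <D> q    q t $        match q
  10  $ <D>      t $          expand <D> ::= t
  11  $ t        t $          match t
Accept reached after 11 steps.

11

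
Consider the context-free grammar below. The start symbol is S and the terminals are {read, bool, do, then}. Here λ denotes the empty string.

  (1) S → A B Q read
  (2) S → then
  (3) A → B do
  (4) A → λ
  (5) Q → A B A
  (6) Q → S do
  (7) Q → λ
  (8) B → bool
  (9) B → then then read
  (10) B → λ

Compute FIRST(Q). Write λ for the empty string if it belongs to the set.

FIRST(B): from B→bool we get {bool}; from B→then then read we get {then}; from B→λ we get {λ}. So FIRST(B) = {λ, bool, then}.
FIRST(A): from A→B do we get {bool, do, then}; from A→λ we get {λ}. So FIRST(A) = {λ, bool, do, then}.
FIRST(S): from S→A B Q read we get {bool, do, read, then}; from S→then we get {then}. So FIRST(S) = {bool, do, read, then}.
FIRST(Q): from Q→A B A we get {λ, bool, do, then}; from Q→S do we get {bool, do, read, then}; from Q→λ we get {λ}. So FIRST(Q) = {λ, bool, do, read, then}.

{λ, bool, do, read, then}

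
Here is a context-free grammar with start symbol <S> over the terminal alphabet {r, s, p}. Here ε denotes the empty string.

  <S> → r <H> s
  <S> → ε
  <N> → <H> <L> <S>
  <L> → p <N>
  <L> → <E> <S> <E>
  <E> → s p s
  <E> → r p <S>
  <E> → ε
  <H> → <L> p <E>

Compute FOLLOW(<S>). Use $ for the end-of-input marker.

FIRST(<S>) = {ε, r}
FIRST(<E>) = {ε, r, s}
FIRST(<L>) = {ε, p, r, s}  (via <E> <S> <E>)
FIRST(<H>) = {p, r, s}  (via <L> p <E>)
FIRST(<N>) = {p, r, s}  (via <H> <L> <S>)
FOLLOW(<S>) includes $ since <S> is the start symbol.
FOLLOW(<S>): in <N>→<H> <L> <S>, the suffix after <S> is empty, so FOLLOW(<S>) ⊇ FOLLOW(<N>) = {p, r}; in <L>→<E> <S> <E>, <S> is followed by <E> with FIRST {ε, r, s}; in <L>→<E> <S> <E>, the suffix after <S> is nullable, so FOLLOW(<S>) ⊇ FOLLOW(<L>) = {p, r}; in <E>→r p <S>, the suffix after <S> is empty, so FOLLOW(<S>) ⊇ FOLLOW(<E>) = {p, r, s}. Thus FOLLOW(<S>) = {$, p, r, s}.
FOLLOW(<N>): in <L>→p <N>, the suffix after <N> is empty, so FOLLOW(<N>) ⊇ FOLLOW(<L>) = {p, r}. Thus FOLLOW(<N>) = {p, r}.
FOLLOW(<L>): in <N>→<H> <L> <S>, <L> is followed by <S> with FIRST {ε, r}; in <N>→<H> <L> <S>, the suffix after <L> is nullable, so FOLLOW(<L>) ⊇ FOLLOW(<N>) = {p, r}; in <H>→<L> p <E>, <L> is followed by p <E> with FIRST {p}. Thus FOLLOW(<L>) = {p, r}.
FOLLOW(<H>): in <S>→r <H> s, <H> is followed by s with FIRST {s}; in <N>→<H> <L> <S>, <H> is followed by <L> <S> with FIRST {ε, p, r, s}; in <N>→<H> <L> <S>, the suffix after <H> is nullable, so FOLLOW(<H>) ⊇ FOLLOW(<N>) = {p, r}. Thus FOLLOW(<H>) = {p, r, s}.
FOLLOW(<E>): in <L>→<E> <S> <E> (occurrence 1), <E> is followed by <S> <E> with FIRST {ε, r, s}; in <L>→<E> <S> <E> (occurrence 1), the suffix after <E> is nullable, so FOLLOW(<E>) ⊇ FOLLOW(<L>) = {p, r}; in <L>→<E> <S> <E> (occurrence 2), the suffix after <E> is empty, so FOLLOW(<E>) ⊇ FOLLOW(<L>) = {p, r}; in <H>→<L> p <E>, the suffix after <E> is empty, so FOLLOW(<E>) ⊇ FOLLOW(<H>) = {p, r, s}. Thus FOLLOW(<E>) = {p, r, s}.

{$, p, r, s}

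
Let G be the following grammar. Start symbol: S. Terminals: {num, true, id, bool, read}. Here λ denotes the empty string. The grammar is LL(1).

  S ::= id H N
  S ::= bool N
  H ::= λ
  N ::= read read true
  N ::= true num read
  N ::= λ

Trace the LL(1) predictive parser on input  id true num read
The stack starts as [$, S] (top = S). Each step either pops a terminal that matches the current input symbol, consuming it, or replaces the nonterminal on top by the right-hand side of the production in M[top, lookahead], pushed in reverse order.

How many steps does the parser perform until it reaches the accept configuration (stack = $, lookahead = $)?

7

step 1: stack=$ S  input=id true num read $  — expand S ::= id H N
step 2: stack=$ N H id  input=id true num read $  — match id
step 3: stack=$ N H  input=true num read $  — expand H ::= λ
step 4: stack=$ N  input=true num read $  — expand N ::= true num read
step 5: stack=$ read num true  input=true num read $  — match true
step 6: stack=$ read num  input=num read $  — match num
step 7: stack=$ read  input=read $  — match read
Accept reached after 7 steps.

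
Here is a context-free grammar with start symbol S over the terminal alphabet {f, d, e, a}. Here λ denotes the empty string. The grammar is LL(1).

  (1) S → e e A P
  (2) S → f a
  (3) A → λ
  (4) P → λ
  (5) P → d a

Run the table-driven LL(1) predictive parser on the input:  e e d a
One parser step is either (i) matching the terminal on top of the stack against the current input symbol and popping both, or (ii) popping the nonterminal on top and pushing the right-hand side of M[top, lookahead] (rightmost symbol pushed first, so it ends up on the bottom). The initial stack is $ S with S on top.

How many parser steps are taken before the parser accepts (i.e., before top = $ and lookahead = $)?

     Stack      Input      Action
  1  $ S        e e d a $  expand S → e e A P
  2  $ P A e e  e e d a $  match e
  3  $ P A e    e d a $    match e
  4  $ P A      d a $      expand A → λ
  5  $ P        d a $      expand P → d a
  6  $ a d      d a $      match d
  7  $ a        a $        match a
Accept reached after 7 steps.

7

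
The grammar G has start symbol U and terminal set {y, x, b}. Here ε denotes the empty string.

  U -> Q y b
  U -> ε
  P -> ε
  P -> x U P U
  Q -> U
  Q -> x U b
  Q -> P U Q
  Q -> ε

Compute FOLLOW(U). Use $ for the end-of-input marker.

{$, b, x, y}

FIRST(P) = {ε, x}
FIRST(U) = {ε, x, y}  (via Q y b)
FIRST(Q) = {ε, x, y}  (via U, P U Q)
FOLLOW(U) includes $ since U is the start symbol.
FOLLOW(Q): in U->Q y b, Q is followed by y b with FIRST {y}; in Q->P U Q, the suffix after Q is empty (adds nothing new). Thus FOLLOW(Q) = {y}.
FOLLOW(P): in P->x U P U, P is followed by U with FIRST {ε, x, y}; in P->x U P U, the suffix after P is nullable (adds nothing new); in Q->P U Q, P is followed by U Q with FIRST {ε, x, y}; in Q->P U Q, the suffix after P is nullable, so FOLLOW(P) ⊇ FOLLOW(Q) = {y}. Thus FOLLOW(P) = {x, y}.
FOLLOW(U): in P->x U P U (occurrence 1), U is followed by P U with FIRST {ε, x, y}; in P->x U P U (occurrence 1), the suffix after U is nullable, so FOLLOW(U) ⊇ FOLLOW(P) = {x, y}; in P->x U P U (occurrence 2), the suffix after U is empty, so FOLLOW(U) ⊇ FOLLOW(P) = {x, y}; in Q->U, the suffix after U is empty, so FOLLOW(U) ⊇ FOLLOW(Q) = {y}; in Q->x U b, U is followed by b with FIRST {b}; in Q->P U Q, U is followed by Q with FIRST {ε, x, y}; in Q->P U Q, the suffix after U is nullable, so FOLLOW(U) ⊇ FOLLOW(Q) = {y}. Thus FOLLOW(U) = {$, b, x, y}.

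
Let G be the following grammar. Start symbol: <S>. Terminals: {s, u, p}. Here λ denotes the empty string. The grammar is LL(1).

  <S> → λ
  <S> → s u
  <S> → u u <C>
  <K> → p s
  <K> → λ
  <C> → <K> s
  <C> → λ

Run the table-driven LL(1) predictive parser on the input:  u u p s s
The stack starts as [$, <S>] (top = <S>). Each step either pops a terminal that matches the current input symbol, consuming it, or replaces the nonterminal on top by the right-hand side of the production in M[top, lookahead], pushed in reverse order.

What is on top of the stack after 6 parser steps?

step 1: stack=$ <S>  input=u u p s s $  — expand <S> → u u <C>
step 2: stack=$ <C> u u  input=u u p s s $  — match u
step 3: stack=$ <C> u  input=u p s s $  — match u
step 4: stack=$ <C>  input=p s s $  — expand <C> → <K> s
step 5: stack=$ s <K>  input=p s s $  — expand <K> → p s
step 6: stack=$ s s p  input=p s s $  — match p
Stack after step 6: $ s s (top = s).

s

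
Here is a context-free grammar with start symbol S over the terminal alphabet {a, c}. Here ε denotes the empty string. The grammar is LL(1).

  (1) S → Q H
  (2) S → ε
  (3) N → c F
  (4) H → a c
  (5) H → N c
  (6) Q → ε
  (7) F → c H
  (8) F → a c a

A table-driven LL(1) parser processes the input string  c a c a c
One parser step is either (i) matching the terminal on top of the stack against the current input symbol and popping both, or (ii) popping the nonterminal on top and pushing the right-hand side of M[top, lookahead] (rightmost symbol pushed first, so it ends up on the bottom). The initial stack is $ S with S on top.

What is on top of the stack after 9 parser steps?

c

step 1: stack=$ S  input=c a c a c $  — expand S → Q H
step 2: stack=$ H Q  input=c a c a c $  — expand Q → ε
step 3: stack=$ H  input=c a c a c $  — expand H → N c
step 4: stack=$ c N  input=c a c a c $  — expand N → c F
step 5: stack=$ c F c  input=c a c a c $  — match c
step 6: stack=$ c F  input=a c a c $  — expand F → a c a
step 7: stack=$ c a c a  input=a c a c $  — match a
step 8: stack=$ c a c  input=c a c $  — match c
step 9: stack=$ c a  input=a c $  — match a
Stack after step 9: $ c (top = c).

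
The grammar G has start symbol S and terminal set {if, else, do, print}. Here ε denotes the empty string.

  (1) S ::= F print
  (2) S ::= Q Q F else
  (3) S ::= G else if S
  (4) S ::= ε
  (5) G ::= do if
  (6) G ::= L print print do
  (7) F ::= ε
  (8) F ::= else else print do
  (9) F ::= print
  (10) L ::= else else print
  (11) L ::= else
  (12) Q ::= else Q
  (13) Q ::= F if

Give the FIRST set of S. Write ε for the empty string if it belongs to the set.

FIRST(F) = {ε, else, print}
FIRST(L) = {else}
FIRST(G) = {do, else}  (via L print print do)
FIRST(Q) = {else, if, print}  (via F if)
FIRST(S) = {ε, do, else, if, print}  (via F print, Q Q F else, G else if S)

{ε, do, else, if, print}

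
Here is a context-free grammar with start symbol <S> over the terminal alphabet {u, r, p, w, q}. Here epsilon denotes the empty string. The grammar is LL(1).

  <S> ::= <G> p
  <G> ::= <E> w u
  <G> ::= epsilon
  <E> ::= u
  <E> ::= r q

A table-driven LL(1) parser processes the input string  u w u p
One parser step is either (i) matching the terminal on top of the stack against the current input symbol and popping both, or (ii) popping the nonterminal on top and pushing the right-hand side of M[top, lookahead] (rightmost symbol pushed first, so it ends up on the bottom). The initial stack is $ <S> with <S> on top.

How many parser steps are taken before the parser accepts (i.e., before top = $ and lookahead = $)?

7

step 1: stack=$ <S>  input=u w u p $  — expand <S> ::= <G> p
step 2: stack=$ p <G>  input=u w u p $  — expand <G> ::= <E> w u
step 3: stack=$ p u w <E>  input=u w u p $  — expand <E> ::= u
step 4: stack=$ p u w u  input=u w u p $  — match u
step 5: stack=$ p u w  input=w u p $  — match w
step 6: stack=$ p u  input=u p $  — match u
step 7: stack=$ p  input=p $  — match p
Accept reached after 7 steps.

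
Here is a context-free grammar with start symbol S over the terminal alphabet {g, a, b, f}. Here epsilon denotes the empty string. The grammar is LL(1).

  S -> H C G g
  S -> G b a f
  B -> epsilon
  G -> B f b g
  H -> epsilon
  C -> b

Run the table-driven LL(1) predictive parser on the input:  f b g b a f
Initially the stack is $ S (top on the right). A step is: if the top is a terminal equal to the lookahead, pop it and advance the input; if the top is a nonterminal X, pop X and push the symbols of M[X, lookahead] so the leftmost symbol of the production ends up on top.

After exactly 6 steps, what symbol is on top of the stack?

step 1: stack=$ S  input=f b g b a f $  — expand S -> G b a f
step 2: stack=$ f a b G  input=f b g b a f $  — expand G -> B f b g
step 3: stack=$ f a b g b f B  input=f b g b a f $  — expand B -> epsilon
step 4: stack=$ f a b g b f  input=f b g b a f $  — match f
step 5: stack=$ f a b g b  input=b g b a f $  — match b
step 6: stack=$ f a b g  input=g b a f $  — match g
Stack after step 6: $ f a b (top = b).

b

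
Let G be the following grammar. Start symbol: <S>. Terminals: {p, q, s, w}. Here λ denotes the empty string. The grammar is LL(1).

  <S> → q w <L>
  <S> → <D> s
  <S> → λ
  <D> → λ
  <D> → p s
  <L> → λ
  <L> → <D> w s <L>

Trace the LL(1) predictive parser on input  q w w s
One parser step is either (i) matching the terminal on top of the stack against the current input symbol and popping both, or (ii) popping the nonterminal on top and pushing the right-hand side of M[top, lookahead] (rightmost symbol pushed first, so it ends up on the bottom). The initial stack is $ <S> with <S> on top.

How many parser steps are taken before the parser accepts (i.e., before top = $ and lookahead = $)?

8

     Stack          Input      Action
  1  $ <S>          q w w s $  expand <S> → q w <L>
  2  $ <L> w q      q w w s $  match q
  3  $ <L> w        w w s $    match w
  4  $ <L>          w s $      expand <L> → <D> w s <L>
  5  $ <L> s w <D>  w s $      expand <D> → λ
  6  $ <L> s w      w s $      match w
  7  $ <L> s        s $        match s
  8  $ <L>          $          expand <L> → λ
Accept reached after 8 steps.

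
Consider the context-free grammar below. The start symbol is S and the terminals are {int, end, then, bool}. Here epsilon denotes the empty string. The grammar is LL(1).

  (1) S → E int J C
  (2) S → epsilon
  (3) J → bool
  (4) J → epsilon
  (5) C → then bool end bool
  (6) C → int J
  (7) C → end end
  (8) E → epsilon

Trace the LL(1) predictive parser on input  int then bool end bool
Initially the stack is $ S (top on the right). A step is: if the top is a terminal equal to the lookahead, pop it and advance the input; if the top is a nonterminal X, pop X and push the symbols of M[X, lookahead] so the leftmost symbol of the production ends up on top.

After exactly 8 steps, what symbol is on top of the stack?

bool

     Stack                 Input                     Action
  1  $ S                   int then bool end bool $  expand S → E int J C
  2  $ C J int E           int then bool end bool $  expand E → epsilon
  3  $ C J int             int then bool end bool $  match int
  4  $ C J                 then bool end bool $      expand J → epsilon
  5  $ C                   then bool end bool $      expand C → then bool end bool
  6  $ bool end bool then  then bool end bool $      match then
  7  $ bool end bool       bool end bool $           match bool
  8  $ bool end            end bool $                match end
Stack after step 8: $ bool (top = bool).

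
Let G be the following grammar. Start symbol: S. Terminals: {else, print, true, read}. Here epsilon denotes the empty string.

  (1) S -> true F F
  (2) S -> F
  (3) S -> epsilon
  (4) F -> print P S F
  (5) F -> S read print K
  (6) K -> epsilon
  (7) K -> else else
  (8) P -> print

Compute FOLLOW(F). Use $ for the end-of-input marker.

FIRST(K) = {epsilon, else}
FIRST(P) = {print}
FIRST(S) = {epsilon, print, read, true}  (via F)
FIRST(F) = {print, read, true}  (via S read print K)
FOLLOW(S) includes $ since S is the start symbol.
FOLLOW(S): in F->print P S F, S is followed by F with FIRST {print, read, true}; in F->S read print K, S is followed by read print K with FIRST {read}. Thus FOLLOW(S) = {$, print, read, true}.
FOLLOW(F): in S->true F F (occurrence 1), F is followed by F with FIRST {print, read, true}; in S->true F F (occurrence 2), the suffix after F is empty, so FOLLOW(F) ⊇ FOLLOW(S) = {$, print, read, true}; in S->F, the suffix after F is empty, so FOLLOW(F) ⊇ FOLLOW(S) = {$, print, read, true}; in F->print P S F, the suffix after F is empty (adds nothing new). Thus FOLLOW(F) = {$, print, read, true}.
FOLLOW(K): in F->S read print K, the suffix after K is empty, so FOLLOW(K) ⊇ FOLLOW(F) = {$, print, read, true}. Thus FOLLOW(K) = {$, print, read, true}.
FOLLOW(P): in F->print P S F, P is followed by S F with FIRST {print, read, true}. Thus FOLLOW(P) = {print, read, true}.

{$, print, read, true}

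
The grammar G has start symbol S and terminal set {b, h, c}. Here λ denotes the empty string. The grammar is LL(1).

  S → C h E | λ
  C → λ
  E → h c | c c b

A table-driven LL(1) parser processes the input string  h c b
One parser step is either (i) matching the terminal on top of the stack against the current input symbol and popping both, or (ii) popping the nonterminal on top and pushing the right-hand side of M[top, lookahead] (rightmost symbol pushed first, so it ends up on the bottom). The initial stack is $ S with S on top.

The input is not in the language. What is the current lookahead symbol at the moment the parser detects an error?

     Stack    Input    Action
  1  $ S      h c b $  expand S → C h E
  2  $ E h C  h c b $  expand C → λ
  3  $ E h    h c b $  match h
  4  $ E      c b $    expand E → c c b
  5  $ b c c  c b $    match c
  6  $ b c    b $      error: top is terminal c but lookahead is b

b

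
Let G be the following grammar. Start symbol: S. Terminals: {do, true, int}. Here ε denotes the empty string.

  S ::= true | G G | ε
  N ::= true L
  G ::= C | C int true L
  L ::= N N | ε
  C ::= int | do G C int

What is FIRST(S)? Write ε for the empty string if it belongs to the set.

{ε, do, int, true}

FIRST(N) = {true}
FIRST(C) = {do, int}
FIRST(G) = {do, int}  (via C, C int true L)
FIRST(L) = {ε, true}  (via N N)
FIRST(S) = {ε, do, int, true}  (via G G)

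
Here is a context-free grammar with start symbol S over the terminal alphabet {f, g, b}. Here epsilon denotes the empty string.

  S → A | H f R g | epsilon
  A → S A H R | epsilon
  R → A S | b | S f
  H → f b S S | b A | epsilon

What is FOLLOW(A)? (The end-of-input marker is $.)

FIRST(H): from H→f b S S we get {f}; from H→b A we get {b}; from H→epsilon we get {epsilon}. So FIRST(H) = {epsilon, b, f}.
FIRST(S): from S→A we get {epsilon, b, f}; from S→H f R g we get {b, f}; from S→epsilon we get {epsilon}. So FIRST(S) = {epsilon, b, f}.
FIRST(A): from A→S A H R we get {epsilon, b, f}; from A→epsilon we get {epsilon}. So FIRST(A) = {epsilon, b, f}.
FIRST(R): from R→A S we get {epsilon, b, f}; from R→b we get {b}; from R→S f we get {b, f}. So FIRST(R) = {epsilon, b, f}.
FOLLOW(S) includes $ since S is the start symbol.
FOLLOW(S): in A→S A H R, S is followed by A H R with FIRST {epsilon, b, f}; in A→S A H R, the suffix after S is nullable, so FOLLOW(S) ⊇ FOLLOW(A) = {$, b, f, g}; in R→A S, the suffix after S is empty, so FOLLOW(S) ⊇ FOLLOW(R) = {$, b, f, g}; in R→S f, S is followed by f with FIRST {f}; in H→f b S S (occurrence 1), S is followed by S with FIRST {epsilon, b, f}; in H→f b S S (occurrence 1), the suffix after S is nullable, so FOLLOW(S) ⊇ FOLLOW(H) = {$, b, f, g}; in H→f b S S (occurrence 2), the suffix after S is empty, so FOLLOW(S) ⊇ FOLLOW(H) = {$, b, f, g}. Thus FOLLOW(S) = {$, b, f, g}.
FOLLOW(A): in S→A, the suffix after A is empty, so FOLLOW(A) ⊇ FOLLOW(S) = {$, b, f, g}; in A→S A H R, A is followed by H R with FIRST {epsilon, b, f}; in A→S A H R, the suffix after A is nullable (adds nothing new); in R→A S, A is followed by S with FIRST {epsilon, b, f}; in R→A S, the suffix after A is nullable, so FOLLOW(A) ⊇ FOLLOW(R) = {$, b, f, g}; in H→b A, the suffix after A is empty, so FOLLOW(A) ⊇ FOLLOW(H) = {$, b, f, g}. Thus FOLLOW(A) = {$, b, f, g}.
FOLLOW(R): in S→H f R g, R is followed by g with FIRST {g}; in A→S A H R, the suffix after R is empty, so FOLLOW(R) ⊇ FOLLOW(A) = {$, b, f, g}. Thus FOLLOW(R) = {$, b, f, g}.
FOLLOW(H): in S→H f R g, H is followed by f R g with FIRST {f}; in A→S A H R, H is followed by R with FIRST {epsilon, b, f}; in A→S A H R, the suffix after H is nullable, so FOLLOW(H) ⊇ FOLLOW(A) = {$, b, f, g}. Thus FOLLOW(H) = {$, b, f, g}.

{$, b, f, g}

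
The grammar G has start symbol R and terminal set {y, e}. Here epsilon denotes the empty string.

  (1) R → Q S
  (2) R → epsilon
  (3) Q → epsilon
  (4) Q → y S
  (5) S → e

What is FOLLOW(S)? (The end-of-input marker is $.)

FIRST(Q): from Q→epsilon we get {epsilon}; from Q→y S we get {y}. So FIRST(Q) = {epsilon, y}.
FIRST(S): from S→e we get {e}. So FIRST(S) = {e}.
FIRST(R): from R→Q S we get {e, y}; from R→epsilon we get {epsilon}. So FIRST(R) = {epsilon, e, y}.
FOLLOW(R) includes $ since R is the start symbol.
FOLLOW(R): R appears on no right-hand side. Thus FOLLOW(R) = {$}.
FOLLOW(Q): in R→Q S, Q is followed by S with FIRST {e}. Thus FOLLOW(Q) = {e}.
FOLLOW(S): in R→Q S, the suffix after S is empty, so FOLLOW(S) ⊇ FOLLOW(R) = {$}; in Q→y S, the suffix after S is empty, so FOLLOW(S) ⊇ FOLLOW(Q) = {e}. Thus FOLLOW(S) = {$, e}.

{$, e}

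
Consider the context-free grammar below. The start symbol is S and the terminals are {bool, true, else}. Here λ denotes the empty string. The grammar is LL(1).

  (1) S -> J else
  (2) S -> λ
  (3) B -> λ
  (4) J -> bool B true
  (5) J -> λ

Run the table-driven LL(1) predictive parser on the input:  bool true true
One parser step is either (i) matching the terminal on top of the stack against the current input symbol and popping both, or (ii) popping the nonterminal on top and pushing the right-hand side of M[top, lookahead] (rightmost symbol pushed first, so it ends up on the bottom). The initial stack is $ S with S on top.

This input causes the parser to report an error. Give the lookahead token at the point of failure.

true

step 1: stack=$ S  input=bool true true $  — expand S -> J else
step 2: stack=$ else J  input=bool true true $  — expand J -> bool B true
step 3: stack=$ else true B bool  input=bool true true $  — match bool
step 4: stack=$ else true B  input=true true $  — expand B -> λ
step 5: stack=$ else true  input=true true $  — match true
step 6: stack=$ else  input=true $  — error: top is terminal else but lookahead is true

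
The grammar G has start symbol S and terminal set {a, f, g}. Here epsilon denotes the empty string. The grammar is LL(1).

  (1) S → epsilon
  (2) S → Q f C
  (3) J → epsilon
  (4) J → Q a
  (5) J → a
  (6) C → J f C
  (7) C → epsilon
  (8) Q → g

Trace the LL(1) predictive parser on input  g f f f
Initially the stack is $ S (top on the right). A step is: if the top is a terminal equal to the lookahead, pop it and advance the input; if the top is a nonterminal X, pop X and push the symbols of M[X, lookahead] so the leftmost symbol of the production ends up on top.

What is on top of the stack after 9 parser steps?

f

step 1: stack=$ S  input=g f f f $  — expand S → Q f C
step 2: stack=$ C f Q  input=g f f f $  — expand Q → g
step 3: stack=$ C f g  input=g f f f $  — match g
step 4: stack=$ C f  input=f f f $  — match f
step 5: stack=$ C  input=f f $  — expand C → J f C
step 6: stack=$ C f J  input=f f $  — expand J → epsilon
step 7: stack=$ C f  input=f f $  — match f
step 8: stack=$ C  input=f $  — expand C → J f C
step 9: stack=$ C f J  input=f $  — expand J → epsilon
Stack after step 9: $ C f (top = f).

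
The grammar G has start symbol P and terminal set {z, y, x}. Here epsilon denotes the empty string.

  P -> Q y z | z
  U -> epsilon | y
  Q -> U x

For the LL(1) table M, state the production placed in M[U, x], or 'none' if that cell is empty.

U -> epsilon

FIRST(U) = {epsilon, y}
FIRST(Q) = {x, y}  (via U x)
FIRST(P) = {x, y, z}  (via Q y z)
FOLLOW(P) includes $ since P is the start symbol.
FOLLOW(U): in Q->U x, U is followed by x with FIRST {x}. Thus FOLLOW(U) = {x}.
For U -> epsilon: FIRST(epsilon) = {epsilon}, so it goes in M[U, t] for t ∈ {}; since epsilon ∈ FIRST, also for every t ∈ FOLLOW(U) = {x}.
For U -> y: FIRST(y) = {y}, so it goes in M[U, t] for t ∈ {y}.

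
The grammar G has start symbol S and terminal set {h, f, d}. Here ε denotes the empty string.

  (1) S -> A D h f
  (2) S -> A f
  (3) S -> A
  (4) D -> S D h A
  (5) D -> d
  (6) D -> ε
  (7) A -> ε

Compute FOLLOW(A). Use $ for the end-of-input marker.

{$, d, f, h}

FIRST(A) = {ε}
FIRST(S) = {ε, d, f, h}  (via A D h f, A f, A)
FIRST(D) = {ε, d, f, h}  (via S D h A)
FOLLOW(S) includes $ since S is the start symbol.
FOLLOW(S): in D->S D h A, S is followed by D h A with FIRST {d, f, h}. Thus FOLLOW(S) = {$, d, f, h}.
FOLLOW(D): in S->A D h f, D is followed by h f with FIRST {h}; in D->S D h A, D is followed by h A with FIRST {h}. Thus FOLLOW(D) = {h}.
FOLLOW(A): in S->A D h f, A is followed by D h f with FIRST {d, f, h}; in S->A f, A is followed by f with FIRST {f}; in S->A, the suffix after A is empty, so FOLLOW(A) ⊇ FOLLOW(S) = {$, d, f, h}; in D->S D h A, the suffix after A is empty, so FOLLOW(A) ⊇ FOLLOW(D) = {h}. Thus FOLLOW(A) = {$, d, f, h}.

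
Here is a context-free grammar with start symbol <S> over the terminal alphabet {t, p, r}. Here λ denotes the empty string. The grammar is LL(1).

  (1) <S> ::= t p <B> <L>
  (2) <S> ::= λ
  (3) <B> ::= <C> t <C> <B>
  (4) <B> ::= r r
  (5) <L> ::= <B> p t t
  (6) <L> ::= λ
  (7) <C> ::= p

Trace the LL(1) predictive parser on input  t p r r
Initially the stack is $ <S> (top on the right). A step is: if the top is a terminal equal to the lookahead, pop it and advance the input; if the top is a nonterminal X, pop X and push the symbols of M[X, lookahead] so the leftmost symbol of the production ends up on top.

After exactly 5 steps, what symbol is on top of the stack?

     Stack          Input      Action
  1  $ <S>          t p r r $  expand <S> ::= t p <B> <L>
  2  $ <L> <B> p t  t p r r $  match t
  3  $ <L> <B> p    p r r $    match p
  4  $ <L> <B>      r r $      expand <B> ::= r r
  5  $ <L> r r      r r $      match r
Stack after step 5: $ <L> r (top = r).

r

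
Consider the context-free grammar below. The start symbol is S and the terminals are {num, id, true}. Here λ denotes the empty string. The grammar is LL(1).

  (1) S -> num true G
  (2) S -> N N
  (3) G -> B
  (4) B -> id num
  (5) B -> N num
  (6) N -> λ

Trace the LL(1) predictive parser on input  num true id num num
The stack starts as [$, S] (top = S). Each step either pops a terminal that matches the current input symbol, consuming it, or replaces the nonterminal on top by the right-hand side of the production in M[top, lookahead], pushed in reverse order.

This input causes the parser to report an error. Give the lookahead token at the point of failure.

     Stack         Input                  Action
  1  $ S           num true id num num $  expand S -> num true G
  2  $ G true num  num true id num num $  match num
  3  $ G true      true id num num $      match true
  4  $ G           id num num $           expand G -> B
  5  $ B           id num num $           expand B -> id num
  6  $ num id      id num num $           match id
  7  $ num         num num $              match num
  8  $             num $                  error: stack empty but input remains

num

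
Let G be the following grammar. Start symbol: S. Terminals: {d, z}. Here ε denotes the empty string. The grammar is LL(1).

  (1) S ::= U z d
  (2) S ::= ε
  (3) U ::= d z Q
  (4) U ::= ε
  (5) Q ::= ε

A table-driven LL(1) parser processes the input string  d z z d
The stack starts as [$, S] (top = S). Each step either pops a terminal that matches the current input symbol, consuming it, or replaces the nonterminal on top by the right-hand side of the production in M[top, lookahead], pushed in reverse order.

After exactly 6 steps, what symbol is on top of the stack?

step 1: stack=$ S  input=d z z d $  — expand S ::= U z d
step 2: stack=$ d z U  input=d z z d $  — expand U ::= d z Q
step 3: stack=$ d z Q z d  input=d z z d $  — match d
step 4: stack=$ d z Q z  input=z z d $  — match z
step 5: stack=$ d z Q  input=z d $  — expand Q ::= ε
step 6: stack=$ d z  input=z d $  — match z
Stack after step 6: $ d (top = d).

d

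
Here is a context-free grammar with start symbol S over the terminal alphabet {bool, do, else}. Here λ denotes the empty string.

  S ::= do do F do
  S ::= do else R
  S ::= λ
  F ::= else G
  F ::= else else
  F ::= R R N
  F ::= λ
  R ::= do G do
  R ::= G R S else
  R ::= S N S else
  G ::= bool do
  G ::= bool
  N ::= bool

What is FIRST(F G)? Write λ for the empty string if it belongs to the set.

{bool, do, else}

FIRST(S) = {λ, do}
FIRST(G) = {bool}
FIRST(N) = {bool}
FIRST(R) = {bool, do}  (via G R S else, S N S else)
FIRST(F) = {λ, bool, do, else}  (via R R N)
FIRST(F G): take FIRST of each symbol in turn, carrying on past any symbol whose FIRST contains λ; result {bool, do, else}.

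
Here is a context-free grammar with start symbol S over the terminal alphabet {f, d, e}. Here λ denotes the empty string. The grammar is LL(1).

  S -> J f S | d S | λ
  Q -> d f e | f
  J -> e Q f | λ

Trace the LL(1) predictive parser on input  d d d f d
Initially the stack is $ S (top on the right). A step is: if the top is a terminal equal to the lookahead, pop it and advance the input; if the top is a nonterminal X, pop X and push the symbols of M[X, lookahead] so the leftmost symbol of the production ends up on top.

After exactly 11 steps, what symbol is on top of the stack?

S

step 1: stack=$ S  input=d d d f d $  — expand S -> d S
step 2: stack=$ S d  input=d d d f d $  — match d
step 3: stack=$ S  input=d d f d $  — expand S -> d S
step 4: stack=$ S d  input=d d f d $  — match d
step 5: stack=$ S  input=d f d $  — expand S -> d S
step 6: stack=$ S d  input=d f d $  — match d
step 7: stack=$ S  input=f d $  — expand S -> J f S
step 8: stack=$ S f J  input=f d $  — expand J -> λ
step 9: stack=$ S f  input=f d $  — match f
step 10: stack=$ S  input=d $  — expand S -> d S
step 11: stack=$ S d  input=d $  — match d
Stack after step 11: $ S (top = S).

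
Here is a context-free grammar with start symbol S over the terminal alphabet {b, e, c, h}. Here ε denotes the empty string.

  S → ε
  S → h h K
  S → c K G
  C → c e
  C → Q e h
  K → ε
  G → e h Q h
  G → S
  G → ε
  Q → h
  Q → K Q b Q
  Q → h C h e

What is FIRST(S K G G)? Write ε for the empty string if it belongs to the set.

{ε, c, e, h}

FIRST(S) = {ε, c, h}
FIRST(K) = {ε}
FIRST(G) = {ε, c, e, h}  (via S)
FIRST(Q) = {h}  (via K Q b Q)
FIRST(C) = {c, h}  (via Q e h)
FIRST(S K G G): take FIRST of each symbol in turn, carrying on past any symbol whose FIRST contains ε; result {ε, c, e, h}.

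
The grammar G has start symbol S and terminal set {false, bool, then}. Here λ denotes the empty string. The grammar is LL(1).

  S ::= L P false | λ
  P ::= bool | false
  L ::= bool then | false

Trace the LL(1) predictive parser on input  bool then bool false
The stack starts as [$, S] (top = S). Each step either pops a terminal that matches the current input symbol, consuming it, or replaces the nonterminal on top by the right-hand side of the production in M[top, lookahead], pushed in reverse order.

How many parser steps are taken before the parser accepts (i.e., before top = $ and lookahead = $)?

7

     Stack                Input                   Action
  1  $ S                  bool then bool false $  expand S ::= L P false
  2  $ false P L          bool then bool false $  expand L ::= bool then
  3  $ false P then bool  bool then bool false $  match bool
  4  $ false P then       then bool false $       match then
  5  $ false P            bool false $            expand P ::= bool
  6  $ false bool         bool false $            match bool
  7  $ false              false $                 match false
Accept reached after 7 steps.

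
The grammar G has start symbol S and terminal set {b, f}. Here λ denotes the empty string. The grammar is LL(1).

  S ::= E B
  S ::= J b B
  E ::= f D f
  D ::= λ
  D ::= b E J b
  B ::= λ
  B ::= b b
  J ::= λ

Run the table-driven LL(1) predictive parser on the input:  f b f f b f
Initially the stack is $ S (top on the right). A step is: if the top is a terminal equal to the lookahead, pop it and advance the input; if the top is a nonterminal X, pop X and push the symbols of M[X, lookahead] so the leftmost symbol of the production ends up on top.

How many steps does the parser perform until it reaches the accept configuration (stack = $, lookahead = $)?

step 1: stack=$ S  input=f b f f b f $  — expand S ::= E B
step 2: stack=$ B E  input=f b f f b f $  — expand E ::= f D f
step 3: stack=$ B f D f  input=f b f f b f $  — match f
step 4: stack=$ B f D  input=b f f b f $  — expand D ::= b E J b
step 5: stack=$ B f b J E b  input=b f f b f $  — match b
step 6: stack=$ B f b J E  input=f f b f $  — expand E ::= f D f
step 7: stack=$ B f b J f D f  input=f f b f $  — match f
step 8: stack=$ B f b J f D  input=f b f $  — expand D ::= λ
step 9: stack=$ B f b J f  input=f b f $  — match f
step 10: stack=$ B f b J  input=b f $  — expand J ::= λ
step 11: stack=$ B f b  input=b f $  — match b
step 12: stack=$ B f  input=f $  — match f
step 13: stack=$ B  input=$  — expand B ::= λ
Accept reached after 13 steps.

13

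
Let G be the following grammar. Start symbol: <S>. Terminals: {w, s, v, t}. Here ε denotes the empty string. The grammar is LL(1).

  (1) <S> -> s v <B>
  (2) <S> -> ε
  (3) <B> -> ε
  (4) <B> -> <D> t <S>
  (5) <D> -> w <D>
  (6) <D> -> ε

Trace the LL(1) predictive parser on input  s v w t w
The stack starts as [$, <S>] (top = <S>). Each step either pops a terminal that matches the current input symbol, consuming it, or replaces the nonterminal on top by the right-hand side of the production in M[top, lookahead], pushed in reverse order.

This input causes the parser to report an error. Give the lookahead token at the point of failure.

step 1: stack=$ <S>  input=s v w t w $  — expand <S> -> s v <B>
step 2: stack=$ <B> v s  input=s v w t w $  — match s
step 3: stack=$ <B> v  input=v w t w $  — match v
step 4: stack=$ <B>  input=w t w $  — expand <B> -> <D> t <S>
step 5: stack=$ <S> t <D>  input=w t w $  — expand <D> -> w <D>
step 6: stack=$ <S> t <D> w  input=w t w $  — match w
step 7: stack=$ <S> t <D>  input=t w $  — expand <D> -> ε
step 8: stack=$ <S> t  input=t w $  — match t
step 9: stack=$ <S>  input=w $  — error: M[<S>, w] is empty

w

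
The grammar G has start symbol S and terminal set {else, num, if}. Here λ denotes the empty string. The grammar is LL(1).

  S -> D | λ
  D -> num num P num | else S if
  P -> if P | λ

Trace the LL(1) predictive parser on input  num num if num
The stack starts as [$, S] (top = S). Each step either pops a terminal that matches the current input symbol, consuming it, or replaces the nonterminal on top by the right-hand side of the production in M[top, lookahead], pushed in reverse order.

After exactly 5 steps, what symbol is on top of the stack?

if

step 1: stack=$ S  input=num num if num $  — expand S -> D
step 2: stack=$ D  input=num num if num $  — expand D -> num num P num
step 3: stack=$ num P num num  input=num num if num $  — match num
step 4: stack=$ num P num  input=num if num $  — match num
step 5: stack=$ num P  input=if num $  — expand P -> if P
Stack after step 5: $ num P if (top = if).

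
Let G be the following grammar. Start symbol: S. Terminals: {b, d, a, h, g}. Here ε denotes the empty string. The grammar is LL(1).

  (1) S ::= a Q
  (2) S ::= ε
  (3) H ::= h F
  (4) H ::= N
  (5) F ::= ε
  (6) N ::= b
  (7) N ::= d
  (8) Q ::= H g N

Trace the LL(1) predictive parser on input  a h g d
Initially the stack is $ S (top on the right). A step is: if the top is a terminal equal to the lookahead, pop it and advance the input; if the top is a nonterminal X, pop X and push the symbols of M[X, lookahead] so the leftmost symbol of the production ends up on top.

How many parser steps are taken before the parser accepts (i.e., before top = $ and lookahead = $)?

9

step 1: stack=$ S  input=a h g d $  — expand S ::= a Q
step 2: stack=$ Q a  input=a h g d $  — match a
step 3: stack=$ Q  input=h g d $  — expand Q ::= H g N
step 4: stack=$ N g H  input=h g d $  — expand H ::= h F
step 5: stack=$ N g F h  input=h g d $  — match h
step 6: stack=$ N g F  input=g d $  — expand F ::= ε
step 7: stack=$ N g  input=g d $  — match g
step 8: stack=$ N  input=d $  — expand N ::= d
step 9: stack=$ d  input=d $  — match d
Accept reached after 9 steps.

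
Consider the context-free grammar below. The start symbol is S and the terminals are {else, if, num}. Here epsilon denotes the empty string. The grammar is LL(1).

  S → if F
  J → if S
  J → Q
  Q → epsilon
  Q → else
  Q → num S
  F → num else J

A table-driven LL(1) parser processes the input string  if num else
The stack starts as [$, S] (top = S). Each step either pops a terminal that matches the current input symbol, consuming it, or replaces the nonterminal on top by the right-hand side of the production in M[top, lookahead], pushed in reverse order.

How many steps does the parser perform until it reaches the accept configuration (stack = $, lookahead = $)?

7

     Stack         Input          Action
  1  $ S           if num else $  expand S → if F
  2  $ F if        if num else $  match if
  3  $ F           num else $     expand F → num else J
  4  $ J else num  num else $     match num
  5  $ J else      else $         match else
  6  $ J           $              expand J → Q
  7  $ Q           $              expand Q → epsilon
Accept reached after 7 steps.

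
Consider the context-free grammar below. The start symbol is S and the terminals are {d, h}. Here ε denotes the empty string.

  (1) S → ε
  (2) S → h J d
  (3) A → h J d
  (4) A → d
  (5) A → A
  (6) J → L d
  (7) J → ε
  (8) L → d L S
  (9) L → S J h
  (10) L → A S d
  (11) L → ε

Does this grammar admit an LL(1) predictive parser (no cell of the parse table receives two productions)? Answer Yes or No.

FIRST(S) = {ε, h}
FIRST(A) = {d, h}
FIRST(J) = {ε, d, h}
FIRST(L) = {ε, d, h}
FOLLOW(S) = {$, d, h}
FOLLOW(A) = {d, h}
FOLLOW(J) = {d, h}
FOLLOW(L) = {d, h}
Cell M[A, d] receives both A → d and A → A — the grammar is not LL(1).

No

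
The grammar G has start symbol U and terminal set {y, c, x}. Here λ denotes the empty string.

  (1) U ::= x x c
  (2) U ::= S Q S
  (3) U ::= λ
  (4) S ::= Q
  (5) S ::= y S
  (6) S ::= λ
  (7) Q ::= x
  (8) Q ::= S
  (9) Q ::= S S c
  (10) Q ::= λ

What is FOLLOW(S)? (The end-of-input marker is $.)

FIRST(U) = {λ, c, x, y}  (via S Q S)
FIRST(S) = {λ, c, x, y}  (via Q)
FIRST(Q) = {λ, c, x, y}  (via S, S S c)
FOLLOW(U) includes $ since U is the start symbol.
FOLLOW(U): U appears on no right-hand side. Thus FOLLOW(U) = {$}.
FOLLOW(S): in U::=S Q S (occurrence 1), S is followed by Q S with FIRST {λ, c, x, y}; in U::=S Q S (occurrence 1), the suffix after S is nullable, so FOLLOW(S) ⊇ FOLLOW(U) = {$}; in U::=S Q S (occurrence 2), the suffix after S is empty, so FOLLOW(S) ⊇ FOLLOW(U) = {$}; in S::=y S, the suffix after S is empty (adds nothing new); in Q::=S, the suffix after S is empty, so FOLLOW(S) ⊇ FOLLOW(Q) = {$, c, x, y}; in Q::=S S c (occurrence 1), S is followed by S c with FIRST {c, x, y}; in Q::=S S c (occurrence 2), S is followed by c with FIRST {c}. Thus FOLLOW(S) = {$, c, x, y}.
FOLLOW(Q): in U::=S Q S, Q is followed by S with FIRST {λ, c, x, y}; in U::=S Q S, the suffix after Q is nullable, so FOLLOW(Q) ⊇ FOLLOW(U) = {$}; in S::=Q, the suffix after Q is empty, so FOLLOW(Q) ⊇ FOLLOW(S) = {$, c, x, y}. Thus FOLLOW(Q) = {$, c, x, y}.

{$, c, x, y}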